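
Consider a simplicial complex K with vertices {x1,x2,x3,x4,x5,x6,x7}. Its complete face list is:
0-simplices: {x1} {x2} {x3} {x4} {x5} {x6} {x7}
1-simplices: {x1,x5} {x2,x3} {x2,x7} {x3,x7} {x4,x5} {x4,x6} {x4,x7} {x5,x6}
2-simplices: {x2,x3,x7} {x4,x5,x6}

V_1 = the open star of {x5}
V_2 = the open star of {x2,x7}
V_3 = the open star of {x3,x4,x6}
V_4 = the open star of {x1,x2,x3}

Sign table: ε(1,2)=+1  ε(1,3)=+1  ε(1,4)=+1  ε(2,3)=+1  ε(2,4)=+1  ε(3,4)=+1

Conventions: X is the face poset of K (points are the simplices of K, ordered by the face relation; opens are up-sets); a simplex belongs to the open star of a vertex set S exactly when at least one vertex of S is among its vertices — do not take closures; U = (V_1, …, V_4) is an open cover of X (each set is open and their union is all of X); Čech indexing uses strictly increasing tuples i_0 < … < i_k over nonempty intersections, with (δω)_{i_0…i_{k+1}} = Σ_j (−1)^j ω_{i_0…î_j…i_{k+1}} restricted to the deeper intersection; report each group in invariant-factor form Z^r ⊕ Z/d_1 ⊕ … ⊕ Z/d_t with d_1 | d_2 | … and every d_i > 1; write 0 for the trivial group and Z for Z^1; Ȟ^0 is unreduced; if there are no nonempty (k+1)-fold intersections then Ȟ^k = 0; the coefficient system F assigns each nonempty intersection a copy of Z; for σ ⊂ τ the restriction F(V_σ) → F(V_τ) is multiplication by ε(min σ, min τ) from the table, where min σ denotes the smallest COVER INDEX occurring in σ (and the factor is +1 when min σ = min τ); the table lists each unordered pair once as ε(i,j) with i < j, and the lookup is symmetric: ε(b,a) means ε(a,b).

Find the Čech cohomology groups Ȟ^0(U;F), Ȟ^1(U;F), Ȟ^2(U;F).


intersection data:
  V1={{x5},{x1,x5},{x4,x5},{x5,x6},{x4,x5,x6}} V2={{x2},{x7},{x2,x3},{x2,x7},{x3,x7},{x4,x7},{x2,x3,x7}} V3={{x3},{x4},{x6},{x2,x3},{x3,x7},{x4,x5},{x4,x6},{x4,x7},{x5,x6},{x2,x3,x7},{x4,x5,x6}} V4={{x1},{x2},{x3},{x1,x5},{x2,x3},{x2,x7},{x3,x7},{x2,x3,x7}}
  V13={{x4,x5},{x5,x6},{x4,x5,x6}} V14={{x1,x5}} V23={{x2,x3},{x3,x7},{x4,x7},{x2,x3,x7}} V24={{x2},{x2,x3},{x2,x7},{x3,x7},{x2,x3,x7}} V34={{x3},{x2,x3},{x3,x7},{x2,x3,x7}}
  V234={{x2,x3},{x3,x7},{x2,x3,x7}}
C dims 4,5,1; δ0: rk 3, SNF 1^3; δ1: rk 1, SNF 1^1
Ȟ^0 = (4 − 3) − 0 = 1, so Ȟ^0 ≅ Z
Ȟ^1 = (5 − 1) − 3 = 1, so Ȟ^1 ≅ Z
Ȟ^2 = (1 − 0) − 1 = 0, so Ȟ^2 ≅ 0

Ȟ^0 ≅ Z,  Ȟ^1 ≅ Z,  Ȟ^2 ≅ 0


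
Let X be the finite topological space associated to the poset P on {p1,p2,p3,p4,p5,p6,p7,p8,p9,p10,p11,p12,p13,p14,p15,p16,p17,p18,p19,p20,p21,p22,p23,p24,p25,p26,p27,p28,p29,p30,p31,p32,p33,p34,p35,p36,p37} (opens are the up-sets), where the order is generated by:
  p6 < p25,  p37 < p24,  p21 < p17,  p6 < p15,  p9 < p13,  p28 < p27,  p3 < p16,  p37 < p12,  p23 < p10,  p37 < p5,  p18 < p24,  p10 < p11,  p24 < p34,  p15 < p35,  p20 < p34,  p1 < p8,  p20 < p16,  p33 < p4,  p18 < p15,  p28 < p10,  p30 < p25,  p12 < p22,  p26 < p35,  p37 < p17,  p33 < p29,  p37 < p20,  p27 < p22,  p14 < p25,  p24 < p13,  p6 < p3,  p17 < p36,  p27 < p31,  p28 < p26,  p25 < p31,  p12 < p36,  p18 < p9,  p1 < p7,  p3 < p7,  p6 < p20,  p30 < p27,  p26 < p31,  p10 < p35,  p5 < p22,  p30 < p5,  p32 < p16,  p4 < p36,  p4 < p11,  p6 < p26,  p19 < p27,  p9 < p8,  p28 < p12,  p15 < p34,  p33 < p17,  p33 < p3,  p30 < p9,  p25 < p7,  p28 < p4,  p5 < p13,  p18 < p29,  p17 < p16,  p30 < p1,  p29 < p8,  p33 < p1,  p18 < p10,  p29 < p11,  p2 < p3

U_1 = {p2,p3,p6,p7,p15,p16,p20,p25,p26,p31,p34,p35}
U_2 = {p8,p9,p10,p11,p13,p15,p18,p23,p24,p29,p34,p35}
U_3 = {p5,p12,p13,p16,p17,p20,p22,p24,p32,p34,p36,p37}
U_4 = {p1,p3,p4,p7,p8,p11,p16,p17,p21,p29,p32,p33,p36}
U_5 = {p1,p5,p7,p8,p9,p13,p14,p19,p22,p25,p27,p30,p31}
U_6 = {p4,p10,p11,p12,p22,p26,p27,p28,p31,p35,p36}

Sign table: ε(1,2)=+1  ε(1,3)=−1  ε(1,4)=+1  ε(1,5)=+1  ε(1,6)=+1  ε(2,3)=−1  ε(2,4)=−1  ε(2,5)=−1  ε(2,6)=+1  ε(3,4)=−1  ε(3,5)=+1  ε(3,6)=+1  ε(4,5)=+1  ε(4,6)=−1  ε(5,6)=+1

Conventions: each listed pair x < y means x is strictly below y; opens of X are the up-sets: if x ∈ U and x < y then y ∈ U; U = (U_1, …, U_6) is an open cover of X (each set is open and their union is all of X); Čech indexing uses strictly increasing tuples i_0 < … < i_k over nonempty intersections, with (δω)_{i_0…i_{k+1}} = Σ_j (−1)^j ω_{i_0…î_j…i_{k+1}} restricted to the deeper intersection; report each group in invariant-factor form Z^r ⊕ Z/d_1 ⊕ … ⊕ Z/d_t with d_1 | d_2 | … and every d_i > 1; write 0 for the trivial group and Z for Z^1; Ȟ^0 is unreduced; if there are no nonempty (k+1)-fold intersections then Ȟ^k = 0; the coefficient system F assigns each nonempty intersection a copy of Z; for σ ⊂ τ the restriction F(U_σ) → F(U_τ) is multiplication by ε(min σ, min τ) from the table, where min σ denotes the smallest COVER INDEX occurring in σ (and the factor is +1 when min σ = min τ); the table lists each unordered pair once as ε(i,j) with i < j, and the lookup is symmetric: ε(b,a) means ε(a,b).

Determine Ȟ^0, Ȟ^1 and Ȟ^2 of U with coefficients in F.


intersection data:
  U12={p15,p34,p35} U13={p16,p20,p34} U14={p3,p7,p16} U15={p7,p25,p31} U16={p26,p31,p35} U23={p13,p24,p34} U24={p8,p11,p29} U25={p8,p9,p13} U26={p10,p11,p35} U34={p16,p17,p32,p36} U35={p5,p13,p22} U36={p12,p22,p36} U45={p1,p7,p8} U46={p4,p11,p36} U56={p22,p27,p31}
  U123={p34} U126={p35} U134={p16} U145={p7} U156={p31} U235={p13} U245={p8} U246={p11} U346={p36} U356={p22}
C dims 6,15,10; δ0: rk 6, SNF 1^5·2; δ1: rk 9, SNF 1^9
Ȟ^0 = (6 − 6) − 0 = 0, so Ȟ^0 ≅ 0
Ȟ^1 = (15 − 9) − 6 = 0 plus torsion [2], so Ȟ^1 ≅ Z/2
Ȟ^2 = (10 − 0) − 9 = 1, so Ȟ^2 ≅ Z

Ȟ^0 = 0,  Ȟ^1 = Z/2,  Ȟ^2 = Z


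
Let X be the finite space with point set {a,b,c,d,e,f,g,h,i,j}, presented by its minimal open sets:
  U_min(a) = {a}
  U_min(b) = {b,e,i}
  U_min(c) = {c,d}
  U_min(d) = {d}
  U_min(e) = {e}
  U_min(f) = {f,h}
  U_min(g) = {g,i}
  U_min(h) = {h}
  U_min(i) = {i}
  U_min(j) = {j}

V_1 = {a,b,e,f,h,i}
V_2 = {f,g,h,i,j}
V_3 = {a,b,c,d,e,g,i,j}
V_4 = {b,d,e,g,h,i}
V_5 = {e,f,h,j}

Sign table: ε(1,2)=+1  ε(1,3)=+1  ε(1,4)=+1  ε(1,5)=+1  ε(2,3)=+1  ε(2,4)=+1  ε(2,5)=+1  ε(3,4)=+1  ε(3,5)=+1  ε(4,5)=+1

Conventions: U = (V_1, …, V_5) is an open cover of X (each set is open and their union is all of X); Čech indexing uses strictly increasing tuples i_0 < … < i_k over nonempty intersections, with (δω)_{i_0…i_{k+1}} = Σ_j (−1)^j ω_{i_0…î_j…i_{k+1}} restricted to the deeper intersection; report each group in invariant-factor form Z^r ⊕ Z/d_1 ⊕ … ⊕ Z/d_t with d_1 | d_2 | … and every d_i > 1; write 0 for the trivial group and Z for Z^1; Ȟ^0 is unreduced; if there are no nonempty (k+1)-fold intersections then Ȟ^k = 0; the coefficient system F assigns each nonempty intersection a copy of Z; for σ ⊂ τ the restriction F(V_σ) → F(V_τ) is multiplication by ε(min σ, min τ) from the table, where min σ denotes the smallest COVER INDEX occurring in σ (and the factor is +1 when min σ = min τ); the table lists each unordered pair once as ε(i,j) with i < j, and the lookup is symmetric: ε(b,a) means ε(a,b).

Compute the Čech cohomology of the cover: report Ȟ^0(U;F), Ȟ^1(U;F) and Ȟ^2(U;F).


Ȟ^0 = Z, Ȟ^1 = 0 and Ȟ^2 = Z

intersection data:
  V12={f,h,i} V13={a,b,e,i} V14={b,e,h,i} V15={e,f,h} V23={g,i,j} V24={g,h,i} V25={f,h,j} V34={b,d,e,g,i} V35={e,j} V45={e,h}
  V123={i} V124={h,i} V125={f,h} V134={b,e,i} V135={e} V145={e,h} V234={g,i} V235={j} V245={h} V345={e}
  V1234={i} V1245={h} V1345={e}
C dims 5,10,10,3; δ0: rk 4, SNF 1^4; δ1: rk 6, SNF 1^6; δ2: rk 3, SNF 1^3
Ȟ^0 = (5 − 4) − 0 = 1, so Ȟ^0 ≅ Z
Ȟ^1 = (10 − 6) − 4 = 0, so Ȟ^1 ≅ 0
Ȟ^2 = (10 − 3) − 6 = 1, so Ȟ^2 ≅ Z


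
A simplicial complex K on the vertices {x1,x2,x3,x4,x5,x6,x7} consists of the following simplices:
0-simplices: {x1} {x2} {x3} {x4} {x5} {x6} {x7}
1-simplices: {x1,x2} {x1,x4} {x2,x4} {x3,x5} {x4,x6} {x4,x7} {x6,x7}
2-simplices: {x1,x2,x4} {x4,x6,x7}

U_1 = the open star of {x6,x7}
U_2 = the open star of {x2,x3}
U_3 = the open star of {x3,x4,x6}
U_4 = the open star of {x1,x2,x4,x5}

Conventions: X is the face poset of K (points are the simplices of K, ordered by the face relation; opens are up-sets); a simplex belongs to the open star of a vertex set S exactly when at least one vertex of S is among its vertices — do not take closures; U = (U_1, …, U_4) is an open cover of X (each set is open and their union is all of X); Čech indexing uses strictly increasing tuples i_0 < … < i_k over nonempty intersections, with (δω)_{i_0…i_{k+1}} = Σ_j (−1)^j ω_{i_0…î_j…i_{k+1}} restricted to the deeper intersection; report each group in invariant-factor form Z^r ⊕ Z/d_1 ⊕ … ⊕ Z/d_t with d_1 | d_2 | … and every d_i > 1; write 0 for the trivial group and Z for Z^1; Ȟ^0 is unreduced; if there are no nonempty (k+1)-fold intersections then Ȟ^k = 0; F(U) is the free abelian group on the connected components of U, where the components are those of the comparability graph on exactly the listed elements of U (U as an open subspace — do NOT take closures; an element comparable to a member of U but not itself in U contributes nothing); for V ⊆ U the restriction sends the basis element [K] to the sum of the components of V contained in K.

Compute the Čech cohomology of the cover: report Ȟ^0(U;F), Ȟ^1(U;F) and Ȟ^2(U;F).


Ȟ^0(U;F) ≅ Z^2,  Ȟ^1(U;F) ≅ 0,  Ȟ^2(U;F) ≅ 0

nerve of the cover:
  U1={{x6},{x7},{x4,x6},{x4,x7},{x6,x7},{x4,x6,x7}} U2={{x2},{x3},{x1,x2},{x2,x4},{x3,x5},{x1,x2,x4}} U3={{x3},{x4},{x6},{x1,x4},{x2,x4},{x3,x5},{x4,x6},{x4,x7},{x6,x7},{x1,x2,x4},{x4,x6,x7}} U4={{x1},{x2},{x4},{x5},{x1,x2},{x1,x4},{x2,x4},{x3,x5},{x4,x6},{x4,x7},{x1,x2,x4},{x4,x6,x7}}
  U13={{x6},{x4,x6},{x4,x7},{x6,x7},{x4,x6,x7}} U14={{x4,x6},{x4,x7},{x4,x6,x7}} U23={{x3},{x2,x4},{x3,x5},{x1,x2,x4}} U24={{x2},{x1,x2},{x2,x4},{x3,x5},{x1,x2,x4}} U34={{x4},{x1,x4},{x2,x4},{x3,x5},{x4,x6},{x4,x7},{x1,x2,x4},{x4,x6,x7}}
  U134={{x4,x6},{x4,x7},{x4,x6,x7}} U234={{x2,x4},{x3,x5},{x1,x2,x4}}
components per intersection:
  U1: {{x6},{x7},{x4,x6},{x4,x7},{x6,x7},{x4,x6,x7}}
  U2: {{x2},{x1,x2},{x2,x4},{x1,x2,x4}} {{x3},{x3,x5}}
  U3: {{x3},{x3,x5}} {{x4},{x6},{x1,x4},{x2,x4},{x4,x6},{x4,x7},{x6,x7},{x1,x2,x4},{x4,x6,x7}}
  U4: {{x1},{x2},{x4},{x1,x2},{x1,x4},{x2,x4},{x4,x6},{x4,x7},{x1,x2,x4},{x4,x6,x7}} {{x5},{x3,x5}}
  U13: {{x6},{x4,x6},{x4,x7},{x6,x7},{x4,x6,x7}}
  U14: {{x4,x6},{x4,x7},{x4,x6,x7}}
  U23: {{x3},{x3,x5}} {{x2,x4},{x1,x2,x4}}
  U24: {{x2},{x1,x2},{x2,x4},{x1,x2,x4}} {{x3,x5}}
  U34: {{x4},{x1,x4},{x2,x4},{x4,x6},{x4,x7},{x1,x2,x4},{x4,x6,x7}} {{x3,x5}}
  U134: {{x4,x6},{x4,x7},{x4,x6,x7}}
  U234: {{x2,x4},{x1,x2,x4}} {{x3,x5}}
C dims 7,8,3; δ0: rk 5, SNF 1^5; δ1: rk 3, SNF 1^3
Ȟ^0 = (7 − 5) − 0 = 2, so Ȟ^0 ≅ Z^2
Ȟ^1 = (8 − 3) − 5 = 0, so Ȟ^1 ≅ 0
Ȟ^2 = (3 − 0) − 3 = 0, so Ȟ^2 ≅ 0


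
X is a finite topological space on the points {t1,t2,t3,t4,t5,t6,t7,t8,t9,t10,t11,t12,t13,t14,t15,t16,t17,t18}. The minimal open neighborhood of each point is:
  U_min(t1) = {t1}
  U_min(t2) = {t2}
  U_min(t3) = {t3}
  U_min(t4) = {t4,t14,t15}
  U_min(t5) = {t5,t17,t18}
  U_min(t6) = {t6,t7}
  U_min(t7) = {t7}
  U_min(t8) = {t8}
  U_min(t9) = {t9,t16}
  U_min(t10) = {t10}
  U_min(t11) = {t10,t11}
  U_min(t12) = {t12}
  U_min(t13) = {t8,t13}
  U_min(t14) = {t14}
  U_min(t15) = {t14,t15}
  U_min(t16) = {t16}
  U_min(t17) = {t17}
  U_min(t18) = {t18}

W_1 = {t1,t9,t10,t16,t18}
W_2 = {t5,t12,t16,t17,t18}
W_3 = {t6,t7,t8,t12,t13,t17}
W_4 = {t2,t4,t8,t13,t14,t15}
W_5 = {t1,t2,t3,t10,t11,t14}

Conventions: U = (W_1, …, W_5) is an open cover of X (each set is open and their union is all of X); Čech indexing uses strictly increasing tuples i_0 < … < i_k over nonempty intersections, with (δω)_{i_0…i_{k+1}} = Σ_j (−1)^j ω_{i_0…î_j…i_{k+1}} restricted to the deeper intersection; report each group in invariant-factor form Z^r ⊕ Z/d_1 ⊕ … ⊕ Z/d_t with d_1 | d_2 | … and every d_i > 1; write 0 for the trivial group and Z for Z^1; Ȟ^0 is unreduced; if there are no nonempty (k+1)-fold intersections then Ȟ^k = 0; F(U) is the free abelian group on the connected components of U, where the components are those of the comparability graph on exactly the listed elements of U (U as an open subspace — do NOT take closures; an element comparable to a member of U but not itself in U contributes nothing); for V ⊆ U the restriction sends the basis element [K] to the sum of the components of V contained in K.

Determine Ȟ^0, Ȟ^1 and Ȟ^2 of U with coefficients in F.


intersection data:
  W12={t16,t18} W15={t1,t10} W23={t12,t17} W34={t8,t13} W45={t2,t14}
components per intersection:
  W1: {t1} {t9,t16} {t10} {t18}
  W2: {t5,t17,t18} {t12} {t16}
  W3: {t6,t7} {t8,t13} {t12} {t17}
  W4: {t2} {t4,t14,t15} {t8,t13}
  W5: {t1} {t2} {t3} {t10,t11} {t14}
  W12: {t16} {t18}
  W15: {t1} {t10}
  W23: {t12} {t17}
  W34: {t8,t13}
  W45: {t2} {t14}
C dims 19,9; δ0: rk 9, SNF 1^9
Ȟ^0 = (19 − 9) − 0 = 10, so Ȟ^0 ≅ Z^10
Ȟ^1 = (9 − 0) − 9 = 0, so Ȟ^1 ≅ 0
Ȟ^2 = (0 − 0) − 0 = 0, so Ȟ^2 ≅ 0

Ȟ^0 ≅ Z^10, Ȟ^1 ≅ 0, Ȟ^2 ≅ 0


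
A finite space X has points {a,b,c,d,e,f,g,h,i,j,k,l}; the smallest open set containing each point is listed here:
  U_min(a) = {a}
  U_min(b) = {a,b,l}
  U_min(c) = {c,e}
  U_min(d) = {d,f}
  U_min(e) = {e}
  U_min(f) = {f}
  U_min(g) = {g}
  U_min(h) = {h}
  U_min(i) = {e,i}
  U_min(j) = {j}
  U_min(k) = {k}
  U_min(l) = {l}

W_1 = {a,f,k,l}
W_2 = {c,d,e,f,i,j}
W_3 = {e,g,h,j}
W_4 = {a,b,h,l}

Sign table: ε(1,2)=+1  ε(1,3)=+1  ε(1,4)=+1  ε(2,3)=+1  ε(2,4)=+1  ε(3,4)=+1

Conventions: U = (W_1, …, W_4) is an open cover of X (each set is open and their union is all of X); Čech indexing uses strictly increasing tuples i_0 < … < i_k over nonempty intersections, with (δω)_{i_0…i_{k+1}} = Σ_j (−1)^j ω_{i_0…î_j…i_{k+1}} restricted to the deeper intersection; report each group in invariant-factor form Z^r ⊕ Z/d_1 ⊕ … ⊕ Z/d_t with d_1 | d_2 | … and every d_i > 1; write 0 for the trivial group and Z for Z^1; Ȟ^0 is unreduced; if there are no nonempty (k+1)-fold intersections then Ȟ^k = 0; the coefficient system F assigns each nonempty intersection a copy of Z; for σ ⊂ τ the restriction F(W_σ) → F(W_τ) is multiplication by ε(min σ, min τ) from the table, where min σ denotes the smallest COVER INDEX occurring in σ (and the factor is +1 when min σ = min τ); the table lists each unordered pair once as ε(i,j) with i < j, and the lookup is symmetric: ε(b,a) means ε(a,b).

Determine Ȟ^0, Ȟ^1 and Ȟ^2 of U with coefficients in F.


nerve simplices:
  W12={f} W14={a,l} W23={e,j} W34={h}
C dims 4,4; δ0: rk 3, SNF 1^3
degree 0: 4−3−0 = 1 → Ȟ^0 ≅ Z
degree 1: 4−0−3 = 1 → Ȟ^1 ≅ Z
degree 2: 0−0−0 = 0 → Ȟ^2 ≅ 0

Ȟ^0(U;F) ≅ Z, Ȟ^1(U;F) ≅ Z and Ȟ^2(U;F) ≅ 0


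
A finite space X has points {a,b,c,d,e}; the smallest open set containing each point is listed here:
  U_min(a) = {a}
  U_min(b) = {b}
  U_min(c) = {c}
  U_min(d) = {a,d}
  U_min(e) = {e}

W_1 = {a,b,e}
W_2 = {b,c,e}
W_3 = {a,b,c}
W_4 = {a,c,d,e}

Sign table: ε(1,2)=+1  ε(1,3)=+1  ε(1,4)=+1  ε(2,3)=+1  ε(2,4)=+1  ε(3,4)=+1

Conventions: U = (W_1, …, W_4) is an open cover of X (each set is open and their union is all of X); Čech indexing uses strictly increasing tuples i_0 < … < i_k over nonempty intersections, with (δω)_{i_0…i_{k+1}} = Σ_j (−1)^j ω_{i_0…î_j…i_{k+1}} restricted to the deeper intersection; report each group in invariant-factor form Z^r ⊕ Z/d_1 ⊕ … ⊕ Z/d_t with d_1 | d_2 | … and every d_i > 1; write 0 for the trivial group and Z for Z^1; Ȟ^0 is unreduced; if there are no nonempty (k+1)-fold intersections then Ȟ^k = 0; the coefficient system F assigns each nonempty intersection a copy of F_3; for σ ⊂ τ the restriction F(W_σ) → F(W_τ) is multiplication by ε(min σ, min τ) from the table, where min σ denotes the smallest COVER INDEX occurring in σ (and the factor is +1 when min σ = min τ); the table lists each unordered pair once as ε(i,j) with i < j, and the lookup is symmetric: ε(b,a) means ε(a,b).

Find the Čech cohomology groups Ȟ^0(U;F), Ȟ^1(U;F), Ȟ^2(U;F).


Ȟ^0(U;F) ≅ Z/3, Ȟ^1(U;F) ≅ 0 and Ȟ^2(U;F) ≅ Z/3

intersection data:
  W12={b,e} W13={a,b} W14={a,e} W23={b,c} W24={c,e} W34={a,c}
  W123={b} W124={e} W134={a} W234={c}
C dims 4,6,4; δ0: rk_F3 3; δ1: rk_F3 3
Ȟ^0 = (4 − 3) − 0 = 1, so Ȟ^0 ≅ Z/3
Ȟ^1 = (6 − 3) − 3 = 0, so Ȟ^1 ≅ 0
Ȟ^2 = (4 − 0) − 3 = 1, so Ȟ^2 ≅ Z/3


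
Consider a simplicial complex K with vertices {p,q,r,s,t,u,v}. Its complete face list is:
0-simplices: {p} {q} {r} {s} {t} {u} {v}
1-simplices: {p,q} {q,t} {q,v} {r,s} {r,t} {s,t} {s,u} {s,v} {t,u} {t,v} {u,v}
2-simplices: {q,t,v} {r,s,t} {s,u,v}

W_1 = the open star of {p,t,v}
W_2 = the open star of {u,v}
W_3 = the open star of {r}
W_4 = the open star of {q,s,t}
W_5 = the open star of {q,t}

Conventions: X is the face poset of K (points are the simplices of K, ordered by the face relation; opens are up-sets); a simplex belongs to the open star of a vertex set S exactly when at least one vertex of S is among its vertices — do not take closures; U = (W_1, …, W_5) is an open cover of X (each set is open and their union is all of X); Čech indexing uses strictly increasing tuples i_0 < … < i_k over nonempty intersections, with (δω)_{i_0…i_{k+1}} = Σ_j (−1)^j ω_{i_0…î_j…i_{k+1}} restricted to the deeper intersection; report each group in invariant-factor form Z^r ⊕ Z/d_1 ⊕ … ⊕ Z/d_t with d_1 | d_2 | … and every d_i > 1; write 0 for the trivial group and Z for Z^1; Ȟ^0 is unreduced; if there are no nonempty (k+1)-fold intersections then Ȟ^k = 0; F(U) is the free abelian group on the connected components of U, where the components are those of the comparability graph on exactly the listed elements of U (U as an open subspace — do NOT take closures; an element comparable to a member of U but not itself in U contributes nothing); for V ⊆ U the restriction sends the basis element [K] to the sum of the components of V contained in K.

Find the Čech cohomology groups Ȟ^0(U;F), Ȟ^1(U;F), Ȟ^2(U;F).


Ȟ^0 ≅ Z; Ȟ^1 ≅ Z^2; Ȟ^2 ≅ 0

nerve of the cover:
  W1={{p},{t},{v},{p,q},{q,t},{q,v},{r,t},{s,t},{s,v},{t,u},{t,v},{u,v},{q,t,v},{r,s,t},{s,u,v}} W2={{u},{v},{q,v},{s,u},{s,v},{t,u},{t,v},{u,v},{q,t,v},{s,u,v}} W3={{r},{r,s},{r,t},{r,s,t}} W4={{q},{s},{t},{p,q},{q,t},{q,v},{r,s},{r,t},{s,t},{s,u},{s,v},{t,u},{t,v},{q,t,v},{r,s,t},{s,u,v}} W5={{q},{t},{p,q},{q,t},{q,v},{r,t},{s,t},{t,u},{t,v},{q,t,v},{r,s,t}}
  W12={{v},{q,v},{s,v},{t,u},{t,v},{u,v},{q,t,v},{s,u,v}} W13={{r,t},{r,s,t}} W14={{t},{p,q},{q,t},{q,v},{r,t},{s,t},{s,v},{t,u},{t,v},{q,t,v},{r,s,t},{s,u,v}} W15={{t},{p,q},{q,t},{q,v},{r,t},{s,t},{t,u},{t,v},{q,t,v},{r,s,t}} W24={{q,v},{s,u},{s,v},{t,u},{t,v},{q,t,v},{s,u,v}} W25={{q,v},{t,u},{t,v},{q,t,v}} W34={{r,s},{r,t},{r,s,t}} W35={{r,t},{r,s,t}} W45={{q},{t},{p,q},{q,t},{q,v},{r,t},{s,t},{t,u},{t,v},{q,t,v},{r,s,t}}
  W124={{q,v},{s,v},{t,u},{t,v},{q,t,v},{s,u,v}} W125={{q,v},{t,u},{t,v},{q,t,v}} W134={{r,t},{r,s,t}} W135={{r,t},{r,s,t}} W145={{t},{p,q},{q,t},{q,v},{r,t},{s,t},{t,u},{t,v},{q,t,v},{r,s,t}} W245={{q,v},{t,u},{t,v},{q,t,v}} W345={{r,t},{r,s,t}}
  W1245={{q,v},{t,u},{t,v},{q,t,v}} W1345={{r,t},{r,s,t}}
components per intersection:
  W1: {{p},{p,q}} {{t},{v},{q,t},{q,v},{r,t},{s,t},{s,v},{t,u},{t,v},{u,v},{q,t,v},{r,s,t},{s,u,v}}
  W2: {{u},{v},{q,v},{s,u},{s,v},{t,u},{t,v},{u,v},{q,t,v},{s,u,v}}
  W3: {{r},{r,s},{r,t},{r,s,t}}
  W4: {{q},{s},{t},{p,q},{q,t},{q,v},{r,s},{r,t},{s,t},{s,u},{s,v},{t,u},{t,v},{q,t,v},{r,s,t},{s,u,v}}
  W5: {{q},{t},{p,q},{q,t},{q,v},{r,t},{s,t},{t,u},{t,v},{q,t,v},{r,s,t}}
  W12: {{v},{q,v},{s,v},{t,v},{u,v},{q,t,v},{s,u,v}} {{t,u}}
  W13: {{r,t},{r,s,t}}
  W14: {{t},{q,t},{q,v},{r,t},{s,t},{t,u},{t,v},{q,t,v},{r,s,t}} {{p,q}} {{s,v},{s,u,v}}
  W15: {{t},{q,t},{q,v},{r,t},{s,t},{t,u},{t,v},{q,t,v},{r,s,t}} {{p,q}}
  W24: {{q,v},{t,v},{q,t,v}} {{s,u},{s,v},{s,u,v}} {{t,u}}
  W25: {{q,v},{t,v},{q,t,v}} {{t,u}}
  W34: {{r,s},{r,t},{r,s,t}}
  W35: {{r,t},{r,s,t}}
  W45: {{q},{t},{p,q},{q,t},{q,v},{r,t},{s,t},{t,u},{t,v},{q,t,v},{r,s,t}}
  W124: {{q,v},{t,v},{q,t,v}} {{s,v},{s,u,v}} {{t,u}}
  W125: {{q,v},{t,v},{q,t,v}} {{t,u}}
  W134: {{r,t},{r,s,t}}
  W135: {{r,t},{r,s,t}}
  W145: {{t},{q,t},{q,v},{r,t},{s,t},{t,u},{t,v},{q,t,v},{r,s,t}} {{p,q}}
  W245: {{q,v},{t,v},{q,t,v}} {{t,u}}
  W345: {{r,t},{r,s,t}}
  W1245: {{q,v},{t,v},{q,t,v}} {{t,u}}
  W1345: {{r,t},{r,s,t}}
C dims 6,16,12,3; δ0: rk 5, SNF 1^5; δ1: rk 9, SNF 1^9; δ2: rk 3, SNF 1^3
Ȟ^0 = (6 − 5) − 0 = 1, so Ȟ^0 ≅ Z
Ȟ^1 = (16 − 9) − 5 = 2, so Ȟ^1 ≅ Z^2
Ȟ^2 = (12 − 3) − 9 = 0, so Ȟ^2 ≅ 0


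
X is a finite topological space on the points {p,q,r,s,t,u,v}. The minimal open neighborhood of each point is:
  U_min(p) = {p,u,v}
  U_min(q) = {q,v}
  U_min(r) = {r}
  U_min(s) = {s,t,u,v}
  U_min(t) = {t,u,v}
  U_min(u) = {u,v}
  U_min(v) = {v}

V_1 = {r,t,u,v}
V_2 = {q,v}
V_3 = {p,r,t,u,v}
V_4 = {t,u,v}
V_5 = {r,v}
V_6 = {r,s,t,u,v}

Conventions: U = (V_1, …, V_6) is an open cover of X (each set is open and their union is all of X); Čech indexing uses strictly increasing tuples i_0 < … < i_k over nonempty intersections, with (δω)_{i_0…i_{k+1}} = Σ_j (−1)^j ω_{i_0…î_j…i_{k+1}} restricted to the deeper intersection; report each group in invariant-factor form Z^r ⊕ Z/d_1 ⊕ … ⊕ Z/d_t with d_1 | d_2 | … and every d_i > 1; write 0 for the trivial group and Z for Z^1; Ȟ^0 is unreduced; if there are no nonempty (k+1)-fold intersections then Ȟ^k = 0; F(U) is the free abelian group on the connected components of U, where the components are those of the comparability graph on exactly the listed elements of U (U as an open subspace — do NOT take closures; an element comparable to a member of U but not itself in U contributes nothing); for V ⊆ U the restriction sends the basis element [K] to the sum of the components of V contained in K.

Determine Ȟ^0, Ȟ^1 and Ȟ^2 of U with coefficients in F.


nonempty intersections:
  V12={v} V13={r,t,u,v} V14={t,u,v} V15={r,v} V16={r,t,u,v} V23={v} V24={v} V25={v} V26={v} V34={t,u,v} V35={r,v} V36={r,t,u,v} V45={v} V46={t,u,v} V56={r,v}
  V123={v} V124={v} V125={v} V126={v} V134={t,u,v} V135={r,v} V136={r,t,u,v} V145={v} V146={t,u,v} V156={r,v} V234={v} V235={v} V236={v} V245={v} V246={v} V256={v} V345={v} V346={t,u,v} V356={r,v} V456={v}
  V1234={v} V1235={v} V1236={v} V1245={v} V1246={v} V1256={v} V1345={v} V1346={t,u,v} V1356={r,v} V1456={v} V2345={v} V2346={v} V2356={v} V2456={v} V3456={v}
  V12345={v} V12346={v} V12356={v} V12456={v} V13456={v} V23456={v}
  V123456={v}
components per intersection:
  V1: {r} {t,u,v}
  V2: {q,v}
  V3: {p,t,u,v} {r}
  V4: {t,u,v}
  V5: {r} {v}
  V6: {r} {s,t,u,v}
  V12: {v}
  V13: {r} {t,u,v}
  V14: {t,u,v}
  V15: {r} {v}
  V16: {r} {t,u,v}
  V23: {v}
  V24: {v}
  V25: {v}
  V26: {v}
  V34: {t,u,v}
  V35: {r} {v}
  V36: {r} {t,u,v}
  V45: {v}
  V46: {t,u,v}
  V56: {r} {v}
  V123: {v}
  V124: {v}
  V125: {v}
  V126: {v}
  V134: {t,u,v}
  V135: {r} {v}
  V136: {r} {t,u,v}
  V145: {v}
  V146: {t,u,v}
  V156: {r} {v}
  V234: {v}
  V235: {v}
  V236: {v}
  V245: {v}
  V246: {v}
  V256: {v}
  V345: {v}
  V346: {t,u,v}
  V356: {r} {v}
  V456: {v}
  V1234: {v}
  V1235: {v}
  V1236: {v}
  V1245: {v}
  V1246: {v}
  V1256: {v}
  V1345: {v}
  V1346: {t,u,v}
  V1356: {r} {v}
  V1456: {v}
  V2345: {v}
  V2346: {v}
  V2356: {v}
  V2456: {v}
  V3456: {v}
  V12345: {v}
  V12346: {v}
  V12356: {v}
  V12456: {v}
  V13456: {v}
  V23456: {v}
  V123456: {v}
C dims 10,21,24,16; δ0: rk 8, SNF 1^8; δ1: rk 13, SNF 1^13; δ2: rk 11, SNF 1^11
Ȟ^0: (10−8)−0=2 ⇒ Z^2
Ȟ^1: (21−13)−8=0 ⇒ 0
Ȟ^2: (24−11)−13=0 ⇒ 0

Ȟ^0 = Z^2; Ȟ^1 = 0; Ȟ^2 = 0


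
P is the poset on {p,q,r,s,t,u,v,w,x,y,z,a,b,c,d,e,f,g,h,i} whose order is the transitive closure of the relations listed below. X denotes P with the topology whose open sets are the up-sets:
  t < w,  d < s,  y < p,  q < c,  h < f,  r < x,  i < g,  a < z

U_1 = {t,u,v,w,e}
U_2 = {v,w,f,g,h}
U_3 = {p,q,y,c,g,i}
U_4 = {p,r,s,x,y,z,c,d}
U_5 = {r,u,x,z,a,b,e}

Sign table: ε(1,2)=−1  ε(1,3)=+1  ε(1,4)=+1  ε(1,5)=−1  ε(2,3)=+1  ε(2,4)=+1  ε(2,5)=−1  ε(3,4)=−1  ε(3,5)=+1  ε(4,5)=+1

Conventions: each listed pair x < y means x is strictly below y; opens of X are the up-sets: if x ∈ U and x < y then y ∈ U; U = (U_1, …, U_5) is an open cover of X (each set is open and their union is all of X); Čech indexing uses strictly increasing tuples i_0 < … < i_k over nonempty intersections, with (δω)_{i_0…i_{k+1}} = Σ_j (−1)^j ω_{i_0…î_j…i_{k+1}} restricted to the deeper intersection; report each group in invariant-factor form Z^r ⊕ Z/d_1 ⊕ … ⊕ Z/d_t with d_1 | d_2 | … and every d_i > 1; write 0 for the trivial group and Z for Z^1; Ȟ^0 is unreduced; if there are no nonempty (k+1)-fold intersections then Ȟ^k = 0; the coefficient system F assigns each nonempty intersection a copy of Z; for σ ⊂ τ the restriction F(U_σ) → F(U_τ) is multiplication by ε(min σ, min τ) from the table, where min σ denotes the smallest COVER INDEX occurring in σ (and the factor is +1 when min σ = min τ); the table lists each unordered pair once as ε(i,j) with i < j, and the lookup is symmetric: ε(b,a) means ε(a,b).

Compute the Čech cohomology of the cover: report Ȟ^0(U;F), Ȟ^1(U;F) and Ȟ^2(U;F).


Ȟ^0 ≅ 0; Ȟ^1 ≅ Z/2; Ȟ^2 ≅ 0

intersection data:
  U12={v,w} U15={u,e} U23={g} U34={p,y,c} U45={r,x,z}
C dims 5,5; δ0: rk 5, SNF 1^4·2
Ȟ^0 = (5 − 5) − 0 = 0, so Ȟ^0 ≅ 0
Ȟ^1 = (5 − 0) − 5 = 0 plus torsion [2], so Ȟ^1 ≅ Z/2
Ȟ^2 = (0 − 0) − 0 = 0, so Ȟ^2 ≅ 0


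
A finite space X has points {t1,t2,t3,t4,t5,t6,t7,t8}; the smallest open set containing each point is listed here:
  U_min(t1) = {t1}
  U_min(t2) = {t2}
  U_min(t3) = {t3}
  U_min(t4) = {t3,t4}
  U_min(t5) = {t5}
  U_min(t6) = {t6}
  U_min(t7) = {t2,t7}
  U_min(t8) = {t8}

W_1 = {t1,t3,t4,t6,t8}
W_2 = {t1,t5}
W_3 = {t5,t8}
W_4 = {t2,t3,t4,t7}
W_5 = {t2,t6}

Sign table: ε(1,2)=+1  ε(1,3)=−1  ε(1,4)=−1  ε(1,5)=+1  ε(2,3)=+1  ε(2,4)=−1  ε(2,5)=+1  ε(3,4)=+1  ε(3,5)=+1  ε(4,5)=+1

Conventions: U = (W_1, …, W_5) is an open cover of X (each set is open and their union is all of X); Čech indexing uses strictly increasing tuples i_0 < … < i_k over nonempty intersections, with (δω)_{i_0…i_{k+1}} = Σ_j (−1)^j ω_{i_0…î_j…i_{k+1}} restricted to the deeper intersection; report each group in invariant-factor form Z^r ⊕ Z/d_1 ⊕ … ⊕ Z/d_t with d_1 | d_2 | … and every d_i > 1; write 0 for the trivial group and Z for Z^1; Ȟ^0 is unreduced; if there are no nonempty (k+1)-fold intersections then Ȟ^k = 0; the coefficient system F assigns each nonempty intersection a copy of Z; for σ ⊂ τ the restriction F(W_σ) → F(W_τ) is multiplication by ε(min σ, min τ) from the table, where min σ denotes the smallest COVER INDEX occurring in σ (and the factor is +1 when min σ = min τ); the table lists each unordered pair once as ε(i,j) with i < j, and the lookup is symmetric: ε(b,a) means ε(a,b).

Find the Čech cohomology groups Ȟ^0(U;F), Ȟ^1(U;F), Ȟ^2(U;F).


nonempty overlaps:
  W12={t1} W13={t8} W14={t3,t4} W15={t6} W23={t5} W45={t2}
C dims 5,6; δ0: rk 5, SNF 1^4·2
degree 0: 5−5−0 = 0 → Ȟ^0 ≅ 0
degree 1: 6−0−5 = 1 plus torsion [2] → Ȟ^1 ≅ Z ⊕ Z/2
degree 2: 0−0−0 = 0 → Ȟ^2 ≅ 0

Ȟ^0 ≅ 0, Ȟ^1 ≅ Z ⊕ Z/2 and Ȟ^2 ≅ 0


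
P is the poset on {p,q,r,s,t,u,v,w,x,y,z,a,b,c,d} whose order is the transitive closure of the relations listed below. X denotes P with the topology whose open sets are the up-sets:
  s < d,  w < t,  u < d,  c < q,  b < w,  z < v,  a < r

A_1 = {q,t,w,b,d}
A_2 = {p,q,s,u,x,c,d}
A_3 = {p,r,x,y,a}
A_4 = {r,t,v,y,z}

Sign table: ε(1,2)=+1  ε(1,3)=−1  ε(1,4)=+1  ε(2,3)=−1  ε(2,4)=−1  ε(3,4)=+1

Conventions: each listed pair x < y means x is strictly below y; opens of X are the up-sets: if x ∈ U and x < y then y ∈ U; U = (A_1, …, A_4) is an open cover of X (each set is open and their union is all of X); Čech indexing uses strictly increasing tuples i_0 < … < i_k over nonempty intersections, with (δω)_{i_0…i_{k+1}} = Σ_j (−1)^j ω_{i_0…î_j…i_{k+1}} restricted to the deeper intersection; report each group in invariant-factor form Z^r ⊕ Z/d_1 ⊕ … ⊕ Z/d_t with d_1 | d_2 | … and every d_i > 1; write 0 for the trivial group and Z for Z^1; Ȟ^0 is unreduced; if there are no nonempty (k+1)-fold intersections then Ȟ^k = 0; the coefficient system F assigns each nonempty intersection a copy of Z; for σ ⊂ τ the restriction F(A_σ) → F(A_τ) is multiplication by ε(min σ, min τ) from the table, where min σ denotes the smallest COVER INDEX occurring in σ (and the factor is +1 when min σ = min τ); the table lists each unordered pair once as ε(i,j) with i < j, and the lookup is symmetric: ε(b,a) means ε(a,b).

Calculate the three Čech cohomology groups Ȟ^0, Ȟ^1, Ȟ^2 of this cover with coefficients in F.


nerve simplices:
  A12={q,d} A14={t} A23={p,x} A34={r,y}
C dims 4,4; δ0: rk 4, SNF 1^3·2
degree 0: 4−4−0 = 0 → Ȟ^0 ≅ 0
degree 1: 4−0−4 = 0 plus torsion [2] → Ȟ^1 ≅ Z/2
degree 2: 0−0−0 = 0 → Ȟ^2 ≅ 0

Ȟ^0(U;F) ≅ 0,  Ȟ^1(U;F) ≅ Z/2,  Ȟ^2(U;F) ≅ 0


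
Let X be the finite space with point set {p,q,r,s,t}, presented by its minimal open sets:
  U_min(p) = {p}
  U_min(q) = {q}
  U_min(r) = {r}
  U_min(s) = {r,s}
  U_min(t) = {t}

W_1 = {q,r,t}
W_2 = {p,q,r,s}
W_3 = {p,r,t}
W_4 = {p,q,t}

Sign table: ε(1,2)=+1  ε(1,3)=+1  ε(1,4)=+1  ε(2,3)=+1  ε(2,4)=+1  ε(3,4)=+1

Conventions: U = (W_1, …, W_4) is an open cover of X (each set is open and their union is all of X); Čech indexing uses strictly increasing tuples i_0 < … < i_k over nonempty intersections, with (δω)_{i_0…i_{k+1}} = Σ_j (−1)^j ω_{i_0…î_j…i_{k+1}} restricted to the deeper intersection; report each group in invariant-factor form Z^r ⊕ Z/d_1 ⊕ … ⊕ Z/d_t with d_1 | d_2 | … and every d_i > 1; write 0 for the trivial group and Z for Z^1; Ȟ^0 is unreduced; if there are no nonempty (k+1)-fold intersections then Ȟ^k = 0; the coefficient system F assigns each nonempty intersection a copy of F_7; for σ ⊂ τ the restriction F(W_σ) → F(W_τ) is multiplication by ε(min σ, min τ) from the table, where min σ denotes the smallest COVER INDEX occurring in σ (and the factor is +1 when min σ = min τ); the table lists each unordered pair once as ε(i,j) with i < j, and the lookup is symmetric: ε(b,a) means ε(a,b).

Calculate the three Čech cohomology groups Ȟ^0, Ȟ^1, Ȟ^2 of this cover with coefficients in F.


Ȟ^0(U;F) ≅ Z/7, Ȟ^1(U;F) ≅ 0 and Ȟ^2(U;F) ≅ Z/7

intersection data:
  W12={q,r} W13={r,t} W14={q,t} W23={p,r} W24={p,q} W34={p,t}
  W123={r} W124={q} W134={t} W234={p}
C dims 4,6,4; δ0: rk_F7 3; δ1: rk_F7 3
Ȟ^0 = (4 − 3) − 0 = 1, so Ȟ^0 ≅ Z/7
Ȟ^1 = (6 − 3) − 3 = 0, so Ȟ^1 ≅ 0
Ȟ^2 = (4 − 0) − 3 = 1, so Ȟ^2 ≅ Z/7


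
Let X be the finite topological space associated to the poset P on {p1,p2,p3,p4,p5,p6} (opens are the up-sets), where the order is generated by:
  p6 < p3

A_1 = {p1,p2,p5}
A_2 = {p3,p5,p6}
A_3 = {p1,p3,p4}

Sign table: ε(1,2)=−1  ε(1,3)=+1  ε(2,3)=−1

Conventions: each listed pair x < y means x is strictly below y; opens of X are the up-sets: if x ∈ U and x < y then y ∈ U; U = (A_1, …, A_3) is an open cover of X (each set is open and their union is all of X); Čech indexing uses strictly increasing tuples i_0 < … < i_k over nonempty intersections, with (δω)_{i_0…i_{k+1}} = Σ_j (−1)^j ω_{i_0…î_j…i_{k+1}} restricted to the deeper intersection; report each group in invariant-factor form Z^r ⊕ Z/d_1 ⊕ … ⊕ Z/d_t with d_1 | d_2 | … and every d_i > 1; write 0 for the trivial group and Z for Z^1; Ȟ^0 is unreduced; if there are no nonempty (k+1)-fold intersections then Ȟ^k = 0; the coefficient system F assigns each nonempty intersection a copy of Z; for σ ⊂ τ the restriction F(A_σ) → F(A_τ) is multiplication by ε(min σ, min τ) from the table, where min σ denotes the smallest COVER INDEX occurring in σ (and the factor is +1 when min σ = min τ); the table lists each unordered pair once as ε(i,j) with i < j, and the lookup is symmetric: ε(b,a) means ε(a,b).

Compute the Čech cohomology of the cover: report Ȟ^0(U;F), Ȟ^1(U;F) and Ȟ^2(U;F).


nonempty intersections:
  A12={p5} A13={p1} A23={p3}
C dims 3,3; δ0: rk 2, SNF 1^2
Ȟ^0: (3−2)−0=1 ⇒ Z
Ȟ^1: (3−0)−2=1 ⇒ Z
Ȟ^2: (0−0)−0=0 ⇒ 0

Ȟ^0(U;F) ≅ Z, Ȟ^1(U;F) ≅ Z and Ȟ^2(U;F) ≅ 0


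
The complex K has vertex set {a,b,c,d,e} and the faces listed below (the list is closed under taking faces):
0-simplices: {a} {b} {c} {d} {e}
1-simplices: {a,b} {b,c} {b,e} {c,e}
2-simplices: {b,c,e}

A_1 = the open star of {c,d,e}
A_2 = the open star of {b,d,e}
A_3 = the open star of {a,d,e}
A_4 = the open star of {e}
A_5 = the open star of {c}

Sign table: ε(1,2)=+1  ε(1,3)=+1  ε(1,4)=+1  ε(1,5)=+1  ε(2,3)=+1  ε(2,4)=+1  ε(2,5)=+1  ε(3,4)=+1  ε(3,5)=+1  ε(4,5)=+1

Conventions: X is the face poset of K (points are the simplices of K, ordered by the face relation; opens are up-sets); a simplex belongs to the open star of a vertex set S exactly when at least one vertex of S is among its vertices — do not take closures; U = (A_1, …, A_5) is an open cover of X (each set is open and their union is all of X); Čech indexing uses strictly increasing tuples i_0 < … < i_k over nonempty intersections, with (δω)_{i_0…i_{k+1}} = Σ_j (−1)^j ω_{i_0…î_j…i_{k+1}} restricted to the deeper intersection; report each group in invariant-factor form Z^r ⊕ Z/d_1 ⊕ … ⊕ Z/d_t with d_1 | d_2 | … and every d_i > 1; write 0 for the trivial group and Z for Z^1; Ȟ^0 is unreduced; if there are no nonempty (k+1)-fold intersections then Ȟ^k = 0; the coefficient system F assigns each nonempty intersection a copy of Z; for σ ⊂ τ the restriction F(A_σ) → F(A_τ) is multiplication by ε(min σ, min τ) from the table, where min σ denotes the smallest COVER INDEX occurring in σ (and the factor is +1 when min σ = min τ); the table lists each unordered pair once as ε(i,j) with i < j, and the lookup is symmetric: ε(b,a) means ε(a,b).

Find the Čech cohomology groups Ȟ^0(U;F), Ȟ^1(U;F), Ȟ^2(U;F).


Ȟ^0 ≅ Z; Ȟ^1 ≅ 0; Ȟ^2 ≅ 0

nerve simplices:
  A1={{c},{d},{e},{b,c},{b,e},{c,e},{b,c,e}} A2={{b},{d},{e},{a,b},{b,c},{b,e},{c,e},{b,c,e}} A3={{a},{d},{e},{a,b},{b,e},{c,e},{b,c,e}} A4={{e},{b,e},{c,e},{b,c,e}} A5={{c},{b,c},{c,e},{b,c,e}}
  A12={{d},{e},{b,c},{b,e},{c,e},{b,c,e}} A13={{d},{e},{b,e},{c,e},{b,c,e}} A14={{e},{b,e},{c,e},{b,c,e}} A15={{c},{b,c},{c,e},{b,c,e}} A23={{d},{e},{a,b},{b,e},{c,e},{b,c,e}} A24={{e},{b,e},{c,e},{b,c,e}} A25={{b,c},{c,e},{b,c,e}} A34={{e},{b,e},{c,e},{b,c,e}} A35={{c,e},{b,c,e}} A45={{c,e},{b,c,e}}
  A123={{d},{e},{b,e},{c,e},{b,c,e}} A124={{e},{b,e},{c,e},{b,c,e}} A125={{b,c},{c,e},{b,c,e}} A134={{e},{b,e},{c,e},{b,c,e}} A135={{c,e},{b,c,e}} A145={{c,e},{b,c,e}} A234={{e},{b,e},{c,e},{b,c,e}} A235={{c,e},{b,c,e}} A245={{c,e},{b,c,e}} A345={{c,e},{b,c,e}}
  A1234={{e},{b,e},{c,e},{b,c,e}} A1235={{c,e},{b,c,e}} A1245={{c,e},{b,c,e}} A1345={{c,e},{b,c,e}} A2345={{c,e},{b,c,e}}
  A12345={{c,e},{b,c,e}}
C dims 5,10,10,5; δ0: rk 4, SNF 1^4; δ1: rk 6, SNF 1^6; δ2: rk 4, SNF 1^4
degree 0: 5−4−0 = 1 → Ȟ^0 ≅ Z
degree 1: 10−6−4 = 0 → Ȟ^1 ≅ 0
degree 2: 10−4−6 = 0 → Ȟ^2 ≅ 0


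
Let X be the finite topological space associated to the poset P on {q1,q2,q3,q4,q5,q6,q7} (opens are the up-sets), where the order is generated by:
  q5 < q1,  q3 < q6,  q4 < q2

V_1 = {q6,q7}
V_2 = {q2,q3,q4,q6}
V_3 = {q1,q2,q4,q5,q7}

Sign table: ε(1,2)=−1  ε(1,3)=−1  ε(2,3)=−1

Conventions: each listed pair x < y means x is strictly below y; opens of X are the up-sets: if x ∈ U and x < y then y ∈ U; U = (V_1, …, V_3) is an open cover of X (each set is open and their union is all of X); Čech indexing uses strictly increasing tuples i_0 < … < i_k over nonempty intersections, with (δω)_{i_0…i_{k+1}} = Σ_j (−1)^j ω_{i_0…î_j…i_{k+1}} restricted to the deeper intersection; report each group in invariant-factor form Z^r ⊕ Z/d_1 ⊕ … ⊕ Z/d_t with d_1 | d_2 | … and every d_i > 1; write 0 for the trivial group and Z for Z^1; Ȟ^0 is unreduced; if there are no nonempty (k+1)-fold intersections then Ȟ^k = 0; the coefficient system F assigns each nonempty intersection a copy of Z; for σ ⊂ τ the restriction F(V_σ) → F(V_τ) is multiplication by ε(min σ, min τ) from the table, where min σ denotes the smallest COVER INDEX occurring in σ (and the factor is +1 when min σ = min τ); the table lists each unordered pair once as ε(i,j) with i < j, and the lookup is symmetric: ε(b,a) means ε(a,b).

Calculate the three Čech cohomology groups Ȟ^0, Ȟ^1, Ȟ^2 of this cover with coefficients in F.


Ȟ^0(U;F) ≅ 0, Ȟ^1(U;F) ≅ Z/2 and Ȟ^2(U;F) ≅ 0

nonempty intersections:
  V12={q6} V13={q7} V23={q2,q4}
C dims 3,3; δ0: rk 3, SNF 1^2·2
Ȟ^0: (3−3)−0=0 ⇒ 0
Ȟ^1: (3−0)−3=0 plus torsion [2] ⇒ Z/2
Ȟ^2: (0−0)−0=0 ⇒ 0


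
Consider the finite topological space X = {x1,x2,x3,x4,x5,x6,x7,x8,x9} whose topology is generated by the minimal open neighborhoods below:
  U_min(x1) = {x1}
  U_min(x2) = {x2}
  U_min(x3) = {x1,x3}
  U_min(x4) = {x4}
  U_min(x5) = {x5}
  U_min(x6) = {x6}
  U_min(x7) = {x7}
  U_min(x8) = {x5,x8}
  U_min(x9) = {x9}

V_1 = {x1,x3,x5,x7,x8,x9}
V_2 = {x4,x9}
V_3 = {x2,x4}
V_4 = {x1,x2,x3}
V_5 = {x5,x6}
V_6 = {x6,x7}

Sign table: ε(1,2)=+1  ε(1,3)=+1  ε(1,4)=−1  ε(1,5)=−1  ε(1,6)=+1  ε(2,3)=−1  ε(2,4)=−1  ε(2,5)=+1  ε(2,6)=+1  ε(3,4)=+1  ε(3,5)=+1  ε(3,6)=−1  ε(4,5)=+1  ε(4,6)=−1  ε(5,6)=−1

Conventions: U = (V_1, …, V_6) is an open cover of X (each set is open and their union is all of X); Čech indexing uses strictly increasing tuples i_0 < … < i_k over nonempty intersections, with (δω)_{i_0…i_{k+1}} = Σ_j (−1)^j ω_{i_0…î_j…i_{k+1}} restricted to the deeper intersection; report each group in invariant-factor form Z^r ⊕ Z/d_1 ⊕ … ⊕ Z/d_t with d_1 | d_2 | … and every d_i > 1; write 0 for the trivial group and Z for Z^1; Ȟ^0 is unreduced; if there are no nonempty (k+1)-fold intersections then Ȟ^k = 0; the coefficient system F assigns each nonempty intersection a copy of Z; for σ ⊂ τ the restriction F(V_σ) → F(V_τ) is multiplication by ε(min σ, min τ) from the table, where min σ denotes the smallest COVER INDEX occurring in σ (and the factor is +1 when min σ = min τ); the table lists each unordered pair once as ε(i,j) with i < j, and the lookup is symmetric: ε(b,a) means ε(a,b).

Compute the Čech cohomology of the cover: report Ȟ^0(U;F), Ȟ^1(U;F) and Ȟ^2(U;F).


Ȟ^0 ≅ Z,  Ȟ^1 ≅ Z^2,  Ȟ^2 ≅ 0

cover nerve:
  V12={x9} V14={x1,x3} V15={x5} V16={x7} V23={x4} V34={x2} V56={x6}
C dims 6,7; δ0: rk 5, SNF 1^5
Ȟ^0: (6−5)−0=1 ⇒ Z
Ȟ^1: (7−0)−5=2 ⇒ Z^2
Ȟ^2: (0−0)−0=0 ⇒ 0


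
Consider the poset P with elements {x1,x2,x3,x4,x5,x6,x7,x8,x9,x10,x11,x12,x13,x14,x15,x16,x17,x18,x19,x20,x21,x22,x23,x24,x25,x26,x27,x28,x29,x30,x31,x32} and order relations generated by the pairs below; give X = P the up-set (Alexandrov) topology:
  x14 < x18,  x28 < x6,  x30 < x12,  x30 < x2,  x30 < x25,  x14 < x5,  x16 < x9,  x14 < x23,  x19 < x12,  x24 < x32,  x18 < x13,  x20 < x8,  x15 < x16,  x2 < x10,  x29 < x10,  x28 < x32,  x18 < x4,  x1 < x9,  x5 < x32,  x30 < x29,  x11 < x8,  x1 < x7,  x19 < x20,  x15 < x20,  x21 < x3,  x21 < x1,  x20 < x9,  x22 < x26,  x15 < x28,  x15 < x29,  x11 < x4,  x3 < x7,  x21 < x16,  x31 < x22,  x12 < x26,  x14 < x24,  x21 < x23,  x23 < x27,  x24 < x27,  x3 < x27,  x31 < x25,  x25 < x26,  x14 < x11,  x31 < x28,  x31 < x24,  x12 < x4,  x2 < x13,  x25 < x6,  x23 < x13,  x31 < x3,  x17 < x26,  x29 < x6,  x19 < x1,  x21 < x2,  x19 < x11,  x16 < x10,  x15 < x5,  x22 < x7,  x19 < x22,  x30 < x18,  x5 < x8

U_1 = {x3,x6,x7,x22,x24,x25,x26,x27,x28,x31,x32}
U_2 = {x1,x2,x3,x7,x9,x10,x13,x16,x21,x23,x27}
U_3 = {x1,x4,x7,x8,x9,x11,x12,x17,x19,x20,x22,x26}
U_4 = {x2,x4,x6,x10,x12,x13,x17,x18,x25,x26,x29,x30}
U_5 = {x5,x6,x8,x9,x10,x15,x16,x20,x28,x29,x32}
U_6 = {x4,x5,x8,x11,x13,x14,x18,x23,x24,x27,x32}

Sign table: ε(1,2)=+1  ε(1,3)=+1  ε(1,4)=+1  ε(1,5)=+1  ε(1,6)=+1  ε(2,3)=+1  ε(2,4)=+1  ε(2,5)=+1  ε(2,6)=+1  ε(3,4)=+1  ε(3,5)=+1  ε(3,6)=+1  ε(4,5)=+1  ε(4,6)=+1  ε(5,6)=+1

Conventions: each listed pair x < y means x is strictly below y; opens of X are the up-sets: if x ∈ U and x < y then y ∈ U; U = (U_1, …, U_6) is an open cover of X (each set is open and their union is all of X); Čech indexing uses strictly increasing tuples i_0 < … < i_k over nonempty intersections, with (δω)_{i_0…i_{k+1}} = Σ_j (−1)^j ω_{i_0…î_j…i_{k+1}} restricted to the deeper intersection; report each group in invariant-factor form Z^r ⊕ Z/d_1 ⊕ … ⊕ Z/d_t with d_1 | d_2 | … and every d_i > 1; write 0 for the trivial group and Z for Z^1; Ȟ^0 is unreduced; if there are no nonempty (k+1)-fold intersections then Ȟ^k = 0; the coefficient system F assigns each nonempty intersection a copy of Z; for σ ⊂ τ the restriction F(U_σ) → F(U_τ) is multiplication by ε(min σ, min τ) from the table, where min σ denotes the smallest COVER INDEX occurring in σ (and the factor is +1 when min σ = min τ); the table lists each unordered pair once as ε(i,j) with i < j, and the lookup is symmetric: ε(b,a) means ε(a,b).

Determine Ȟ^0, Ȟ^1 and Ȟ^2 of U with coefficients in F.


Ȟ^0 = Z; Ȟ^1 = 0; Ȟ^2 = Z/2

nerve simplices:
  U12={x3,x7,x27} U13={x7,x22,x26} U14={x6,x25,x26} U15={x6,x28,x32} U16={x24,x27,x32} U23={x1,x7,x9} U24={x2,x10,x13} U25={x9,x10,x16} U26={x13,x23,x27} U34={x4,x12,x17,x26} U35={x8,x9,x20} U36={x4,x8,x11} U45={x6,x10,x29} U46={x4,x13,x18} U56={x5,x8,x32}
  U123={x7} U126={x27} U134={x26} U145={x6} U156={x32} U235={x9} U245={x10} U246={x13} U346={x4} U356={x8}
C dims 6,15,10; δ0: rk 5, SNF 1^5; δ1: rk 10, SNF 1^9·2
degree 0: 6−5−0 = 1 → Ȟ^0 ≅ Z
degree 1: 15−10−5 = 0 → Ȟ^1 ≅ 0
degree 2: 10−0−10 = 0 plus torsion [2] → Ȟ^2 ≅ Z/2
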